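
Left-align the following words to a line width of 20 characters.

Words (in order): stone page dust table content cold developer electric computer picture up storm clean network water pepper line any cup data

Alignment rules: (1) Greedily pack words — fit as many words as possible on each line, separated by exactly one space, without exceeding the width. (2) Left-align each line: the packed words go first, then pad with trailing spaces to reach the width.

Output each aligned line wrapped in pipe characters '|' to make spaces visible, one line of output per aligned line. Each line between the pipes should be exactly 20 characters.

Answer: |stone page dust     |
|table content cold  |
|developer electric  |
|computer picture up |
|storm clean network |
|water pepper line   |
|any cup data        |

Derivation:
Line 1: ['stone', 'page', 'dust'] (min_width=15, slack=5)
Line 2: ['table', 'content', 'cold'] (min_width=18, slack=2)
Line 3: ['developer', 'electric'] (min_width=18, slack=2)
Line 4: ['computer', 'picture', 'up'] (min_width=19, slack=1)
Line 5: ['storm', 'clean', 'network'] (min_width=19, slack=1)
Line 6: ['water', 'pepper', 'line'] (min_width=17, slack=3)
Line 7: ['any', 'cup', 'data'] (min_width=12, slack=8)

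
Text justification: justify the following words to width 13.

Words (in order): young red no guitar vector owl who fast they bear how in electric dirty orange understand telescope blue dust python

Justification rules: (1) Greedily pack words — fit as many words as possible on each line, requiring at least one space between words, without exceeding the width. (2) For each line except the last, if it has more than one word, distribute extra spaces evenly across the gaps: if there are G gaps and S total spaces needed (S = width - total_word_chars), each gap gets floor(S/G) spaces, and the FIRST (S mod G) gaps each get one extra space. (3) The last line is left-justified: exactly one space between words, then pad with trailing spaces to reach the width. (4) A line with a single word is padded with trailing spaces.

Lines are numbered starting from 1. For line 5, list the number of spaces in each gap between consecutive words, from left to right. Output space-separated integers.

Line 1: ['young', 'red', 'no'] (min_width=12, slack=1)
Line 2: ['guitar', 'vector'] (min_width=13, slack=0)
Line 3: ['owl', 'who', 'fast'] (min_width=12, slack=1)
Line 4: ['they', 'bear', 'how'] (min_width=13, slack=0)
Line 5: ['in', 'electric'] (min_width=11, slack=2)
Line 6: ['dirty', 'orange'] (min_width=12, slack=1)
Line 7: ['understand'] (min_width=10, slack=3)
Line 8: ['telescope'] (min_width=9, slack=4)
Line 9: ['blue', 'dust'] (min_width=9, slack=4)
Line 10: ['python'] (min_width=6, slack=7)

Answer: 3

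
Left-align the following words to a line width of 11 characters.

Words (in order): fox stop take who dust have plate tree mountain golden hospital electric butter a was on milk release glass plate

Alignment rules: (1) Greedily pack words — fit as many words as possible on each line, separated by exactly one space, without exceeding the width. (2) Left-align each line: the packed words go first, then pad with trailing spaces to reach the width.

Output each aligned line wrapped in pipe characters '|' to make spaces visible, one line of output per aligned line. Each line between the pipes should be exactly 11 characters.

Answer: |fox stop   |
|take who   |
|dust have  |
|plate tree |
|mountain   |
|golden     |
|hospital   |
|electric   |
|butter a   |
|was on milk|
|release    |
|glass plate|

Derivation:
Line 1: ['fox', 'stop'] (min_width=8, slack=3)
Line 2: ['take', 'who'] (min_width=8, slack=3)
Line 3: ['dust', 'have'] (min_width=9, slack=2)
Line 4: ['plate', 'tree'] (min_width=10, slack=1)
Line 5: ['mountain'] (min_width=8, slack=3)
Line 6: ['golden'] (min_width=6, slack=5)
Line 7: ['hospital'] (min_width=8, slack=3)
Line 8: ['electric'] (min_width=8, slack=3)
Line 9: ['butter', 'a'] (min_width=8, slack=3)
Line 10: ['was', 'on', 'milk'] (min_width=11, slack=0)
Line 11: ['release'] (min_width=7, slack=4)
Line 12: ['glass', 'plate'] (min_width=11, slack=0)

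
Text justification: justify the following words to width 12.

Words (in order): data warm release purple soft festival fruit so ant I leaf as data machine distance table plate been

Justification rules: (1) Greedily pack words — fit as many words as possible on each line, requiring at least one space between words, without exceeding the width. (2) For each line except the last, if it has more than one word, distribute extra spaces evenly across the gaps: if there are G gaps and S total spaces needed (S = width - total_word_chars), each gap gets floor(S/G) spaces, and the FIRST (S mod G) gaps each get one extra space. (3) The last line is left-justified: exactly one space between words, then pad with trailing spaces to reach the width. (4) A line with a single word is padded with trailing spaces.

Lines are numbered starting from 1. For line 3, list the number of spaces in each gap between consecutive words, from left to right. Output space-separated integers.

Answer: 2

Derivation:
Line 1: ['data', 'warm'] (min_width=9, slack=3)
Line 2: ['release'] (min_width=7, slack=5)
Line 3: ['purple', 'soft'] (min_width=11, slack=1)
Line 4: ['festival'] (min_width=8, slack=4)
Line 5: ['fruit', 'so', 'ant'] (min_width=12, slack=0)
Line 6: ['I', 'leaf', 'as'] (min_width=9, slack=3)
Line 7: ['data', 'machine'] (min_width=12, slack=0)
Line 8: ['distance'] (min_width=8, slack=4)
Line 9: ['table', 'plate'] (min_width=11, slack=1)
Line 10: ['been'] (min_width=4, slack=8)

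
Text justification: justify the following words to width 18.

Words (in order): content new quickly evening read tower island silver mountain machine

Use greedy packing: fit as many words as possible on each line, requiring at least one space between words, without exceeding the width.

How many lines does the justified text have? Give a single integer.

Answer: 5

Derivation:
Line 1: ['content', 'new'] (min_width=11, slack=7)
Line 2: ['quickly', 'evening'] (min_width=15, slack=3)
Line 3: ['read', 'tower', 'island'] (min_width=17, slack=1)
Line 4: ['silver', 'mountain'] (min_width=15, slack=3)
Line 5: ['machine'] (min_width=7, slack=11)
Total lines: 5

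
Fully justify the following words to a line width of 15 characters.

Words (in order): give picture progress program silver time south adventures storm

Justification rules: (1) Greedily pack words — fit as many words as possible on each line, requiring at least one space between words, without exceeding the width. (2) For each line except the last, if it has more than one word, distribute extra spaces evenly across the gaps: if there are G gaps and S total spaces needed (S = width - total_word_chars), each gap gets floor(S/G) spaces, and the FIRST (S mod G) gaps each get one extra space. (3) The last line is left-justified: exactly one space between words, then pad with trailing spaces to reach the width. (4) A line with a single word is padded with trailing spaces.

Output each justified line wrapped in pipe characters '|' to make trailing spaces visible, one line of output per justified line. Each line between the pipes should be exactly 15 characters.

Answer: |give    picture|
|progress       |
|program  silver|
|time      south|
|adventures     |
|storm          |

Derivation:
Line 1: ['give', 'picture'] (min_width=12, slack=3)
Line 2: ['progress'] (min_width=8, slack=7)
Line 3: ['program', 'silver'] (min_width=14, slack=1)
Line 4: ['time', 'south'] (min_width=10, slack=5)
Line 5: ['adventures'] (min_width=10, slack=5)
Line 6: ['storm'] (min_width=5, slack=10)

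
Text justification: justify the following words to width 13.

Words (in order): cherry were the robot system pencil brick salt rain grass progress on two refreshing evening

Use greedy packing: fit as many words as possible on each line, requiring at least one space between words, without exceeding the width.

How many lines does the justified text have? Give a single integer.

Answer: 9

Derivation:
Line 1: ['cherry', 'were'] (min_width=11, slack=2)
Line 2: ['the', 'robot'] (min_width=9, slack=4)
Line 3: ['system', 'pencil'] (min_width=13, slack=0)
Line 4: ['brick', 'salt'] (min_width=10, slack=3)
Line 5: ['rain', 'grass'] (min_width=10, slack=3)
Line 6: ['progress', 'on'] (min_width=11, slack=2)
Line 7: ['two'] (min_width=3, slack=10)
Line 8: ['refreshing'] (min_width=10, slack=3)
Line 9: ['evening'] (min_width=7, slack=6)
Total lines: 9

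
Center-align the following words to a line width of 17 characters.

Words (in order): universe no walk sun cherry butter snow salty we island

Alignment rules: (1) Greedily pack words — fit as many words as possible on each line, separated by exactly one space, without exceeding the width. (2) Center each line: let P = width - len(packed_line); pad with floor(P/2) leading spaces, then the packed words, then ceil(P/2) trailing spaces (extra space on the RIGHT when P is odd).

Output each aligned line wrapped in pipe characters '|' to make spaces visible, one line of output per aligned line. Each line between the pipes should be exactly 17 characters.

Answer: |universe no walk |
|sun cherry butter|
|  snow salty we  |
|     island      |

Derivation:
Line 1: ['universe', 'no', 'walk'] (min_width=16, slack=1)
Line 2: ['sun', 'cherry', 'butter'] (min_width=17, slack=0)
Line 3: ['snow', 'salty', 'we'] (min_width=13, slack=4)
Line 4: ['island'] (min_width=6, slack=11)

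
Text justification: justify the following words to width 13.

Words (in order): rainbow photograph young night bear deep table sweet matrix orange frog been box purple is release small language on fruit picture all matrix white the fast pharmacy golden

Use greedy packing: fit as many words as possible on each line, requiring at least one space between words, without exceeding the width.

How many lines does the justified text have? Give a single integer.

Line 1: ['rainbow'] (min_width=7, slack=6)
Line 2: ['photograph'] (min_width=10, slack=3)
Line 3: ['young', 'night'] (min_width=11, slack=2)
Line 4: ['bear', 'deep'] (min_width=9, slack=4)
Line 5: ['table', 'sweet'] (min_width=11, slack=2)
Line 6: ['matrix', 'orange'] (min_width=13, slack=0)
Line 7: ['frog', 'been', 'box'] (min_width=13, slack=0)
Line 8: ['purple', 'is'] (min_width=9, slack=4)
Line 9: ['release', 'small'] (min_width=13, slack=0)
Line 10: ['language', 'on'] (min_width=11, slack=2)
Line 11: ['fruit', 'picture'] (min_width=13, slack=0)
Line 12: ['all', 'matrix'] (min_width=10, slack=3)
Line 13: ['white', 'the'] (min_width=9, slack=4)
Line 14: ['fast', 'pharmacy'] (min_width=13, slack=0)
Line 15: ['golden'] (min_width=6, slack=7)
Total lines: 15

Answer: 15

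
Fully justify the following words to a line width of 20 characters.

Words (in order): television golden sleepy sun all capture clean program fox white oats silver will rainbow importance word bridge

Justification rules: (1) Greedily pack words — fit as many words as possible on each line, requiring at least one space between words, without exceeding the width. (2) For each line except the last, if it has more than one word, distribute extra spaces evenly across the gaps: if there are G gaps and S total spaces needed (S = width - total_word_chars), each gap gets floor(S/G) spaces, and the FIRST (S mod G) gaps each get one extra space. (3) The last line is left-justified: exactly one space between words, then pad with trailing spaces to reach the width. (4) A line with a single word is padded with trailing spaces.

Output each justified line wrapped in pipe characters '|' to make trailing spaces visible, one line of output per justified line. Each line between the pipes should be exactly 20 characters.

Line 1: ['television', 'golden'] (min_width=17, slack=3)
Line 2: ['sleepy', 'sun', 'all'] (min_width=14, slack=6)
Line 3: ['capture', 'clean'] (min_width=13, slack=7)
Line 4: ['program', 'fox', 'white'] (min_width=17, slack=3)
Line 5: ['oats', 'silver', 'will'] (min_width=16, slack=4)
Line 6: ['rainbow', 'importance'] (min_width=18, slack=2)
Line 7: ['word', 'bridge'] (min_width=11, slack=9)

Answer: |television    golden|
|sleepy    sun    all|
|capture        clean|
|program   fox  white|
|oats   silver   will|
|rainbow   importance|
|word bridge         |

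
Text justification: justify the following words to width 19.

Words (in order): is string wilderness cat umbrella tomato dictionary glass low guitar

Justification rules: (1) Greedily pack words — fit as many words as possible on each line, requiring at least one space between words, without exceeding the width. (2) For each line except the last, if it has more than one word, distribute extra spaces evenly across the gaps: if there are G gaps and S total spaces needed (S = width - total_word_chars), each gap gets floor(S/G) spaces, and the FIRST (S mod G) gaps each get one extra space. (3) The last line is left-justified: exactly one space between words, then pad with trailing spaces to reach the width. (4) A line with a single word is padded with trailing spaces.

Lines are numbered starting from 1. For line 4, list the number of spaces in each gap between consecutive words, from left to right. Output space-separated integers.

Answer: 4

Derivation:
Line 1: ['is', 'string'] (min_width=9, slack=10)
Line 2: ['wilderness', 'cat'] (min_width=14, slack=5)
Line 3: ['umbrella', 'tomato'] (min_width=15, slack=4)
Line 4: ['dictionary', 'glass'] (min_width=16, slack=3)
Line 5: ['low', 'guitar'] (min_width=10, slack=9)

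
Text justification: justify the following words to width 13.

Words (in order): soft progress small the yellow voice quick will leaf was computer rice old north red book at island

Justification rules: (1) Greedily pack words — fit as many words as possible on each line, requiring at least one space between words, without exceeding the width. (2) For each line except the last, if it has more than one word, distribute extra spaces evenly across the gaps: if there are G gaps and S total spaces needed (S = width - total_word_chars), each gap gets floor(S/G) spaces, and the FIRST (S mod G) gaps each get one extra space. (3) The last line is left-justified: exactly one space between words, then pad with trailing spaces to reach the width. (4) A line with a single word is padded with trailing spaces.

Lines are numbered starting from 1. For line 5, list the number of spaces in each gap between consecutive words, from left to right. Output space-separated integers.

Answer: 6

Derivation:
Line 1: ['soft', 'progress'] (min_width=13, slack=0)
Line 2: ['small', 'the'] (min_width=9, slack=4)
Line 3: ['yellow', 'voice'] (min_width=12, slack=1)
Line 4: ['quick', 'will'] (min_width=10, slack=3)
Line 5: ['leaf', 'was'] (min_width=8, slack=5)
Line 6: ['computer', 'rice'] (min_width=13, slack=0)
Line 7: ['old', 'north', 'red'] (min_width=13, slack=0)
Line 8: ['book', 'at'] (min_width=7, slack=6)
Line 9: ['island'] (min_width=6, slack=7)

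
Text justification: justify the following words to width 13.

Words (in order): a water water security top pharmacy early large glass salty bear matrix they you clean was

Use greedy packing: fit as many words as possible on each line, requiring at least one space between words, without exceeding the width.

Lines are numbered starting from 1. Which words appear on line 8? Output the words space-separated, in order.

Answer: clean was

Derivation:
Line 1: ['a', 'water', 'water'] (min_width=13, slack=0)
Line 2: ['security', 'top'] (min_width=12, slack=1)
Line 3: ['pharmacy'] (min_width=8, slack=5)
Line 4: ['early', 'large'] (min_width=11, slack=2)
Line 5: ['glass', 'salty'] (min_width=11, slack=2)
Line 6: ['bear', 'matrix'] (min_width=11, slack=2)
Line 7: ['they', 'you'] (min_width=8, slack=5)
Line 8: ['clean', 'was'] (min_width=9, slack=4)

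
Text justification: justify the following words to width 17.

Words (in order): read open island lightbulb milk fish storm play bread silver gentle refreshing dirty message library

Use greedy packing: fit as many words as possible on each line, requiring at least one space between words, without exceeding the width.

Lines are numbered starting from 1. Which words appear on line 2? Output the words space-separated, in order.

Answer: lightbulb milk

Derivation:
Line 1: ['read', 'open', 'island'] (min_width=16, slack=1)
Line 2: ['lightbulb', 'milk'] (min_width=14, slack=3)
Line 3: ['fish', 'storm', 'play'] (min_width=15, slack=2)
Line 4: ['bread', 'silver'] (min_width=12, slack=5)
Line 5: ['gentle', 'refreshing'] (min_width=17, slack=0)
Line 6: ['dirty', 'message'] (min_width=13, slack=4)
Line 7: ['library'] (min_width=7, slack=10)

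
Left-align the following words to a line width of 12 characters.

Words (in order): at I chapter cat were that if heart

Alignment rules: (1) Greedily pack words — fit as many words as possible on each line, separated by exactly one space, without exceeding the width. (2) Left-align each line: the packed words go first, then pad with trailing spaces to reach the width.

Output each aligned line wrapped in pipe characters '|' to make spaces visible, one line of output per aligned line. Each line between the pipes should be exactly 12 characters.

Answer: |at I chapter|
|cat were    |
|that if     |
|heart       |

Derivation:
Line 1: ['at', 'I', 'chapter'] (min_width=12, slack=0)
Line 2: ['cat', 'were'] (min_width=8, slack=4)
Line 3: ['that', 'if'] (min_width=7, slack=5)
Line 4: ['heart'] (min_width=5, slack=7)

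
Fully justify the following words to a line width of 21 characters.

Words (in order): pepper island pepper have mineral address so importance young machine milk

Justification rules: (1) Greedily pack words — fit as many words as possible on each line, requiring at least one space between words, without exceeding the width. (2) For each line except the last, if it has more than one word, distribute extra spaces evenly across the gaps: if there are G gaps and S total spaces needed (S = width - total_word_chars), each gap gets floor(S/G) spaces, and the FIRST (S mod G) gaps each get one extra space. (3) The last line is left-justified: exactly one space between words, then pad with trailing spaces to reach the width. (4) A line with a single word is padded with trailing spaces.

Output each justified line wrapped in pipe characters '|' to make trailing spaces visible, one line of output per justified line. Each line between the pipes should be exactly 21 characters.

Line 1: ['pepper', 'island', 'pepper'] (min_width=20, slack=1)
Line 2: ['have', 'mineral', 'address'] (min_width=20, slack=1)
Line 3: ['so', 'importance', 'young'] (min_width=19, slack=2)
Line 4: ['machine', 'milk'] (min_width=12, slack=9)

Answer: |pepper  island pepper|
|have  mineral address|
|so  importance  young|
|machine milk         |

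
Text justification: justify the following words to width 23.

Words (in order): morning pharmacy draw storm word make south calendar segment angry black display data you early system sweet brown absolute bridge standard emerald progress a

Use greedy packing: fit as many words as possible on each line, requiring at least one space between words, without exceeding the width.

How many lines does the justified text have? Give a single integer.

Line 1: ['morning', 'pharmacy', 'draw'] (min_width=21, slack=2)
Line 2: ['storm', 'word', 'make', 'south'] (min_width=21, slack=2)
Line 3: ['calendar', 'segment', 'angry'] (min_width=22, slack=1)
Line 4: ['black', 'display', 'data', 'you'] (min_width=22, slack=1)
Line 5: ['early', 'system', 'sweet'] (min_width=18, slack=5)
Line 6: ['brown', 'absolute', 'bridge'] (min_width=21, slack=2)
Line 7: ['standard', 'emerald'] (min_width=16, slack=7)
Line 8: ['progress', 'a'] (min_width=10, slack=13)
Total lines: 8

Answer: 8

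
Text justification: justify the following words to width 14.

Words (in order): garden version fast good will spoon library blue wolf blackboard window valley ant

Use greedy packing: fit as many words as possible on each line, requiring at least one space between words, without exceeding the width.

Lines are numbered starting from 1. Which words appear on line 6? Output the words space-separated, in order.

Answer: window valley

Derivation:
Line 1: ['garden', 'version'] (min_width=14, slack=0)
Line 2: ['fast', 'good', 'will'] (min_width=14, slack=0)
Line 3: ['spoon', 'library'] (min_width=13, slack=1)
Line 4: ['blue', 'wolf'] (min_width=9, slack=5)
Line 5: ['blackboard'] (min_width=10, slack=4)
Line 6: ['window', 'valley'] (min_width=13, slack=1)
Line 7: ['ant'] (min_width=3, slack=11)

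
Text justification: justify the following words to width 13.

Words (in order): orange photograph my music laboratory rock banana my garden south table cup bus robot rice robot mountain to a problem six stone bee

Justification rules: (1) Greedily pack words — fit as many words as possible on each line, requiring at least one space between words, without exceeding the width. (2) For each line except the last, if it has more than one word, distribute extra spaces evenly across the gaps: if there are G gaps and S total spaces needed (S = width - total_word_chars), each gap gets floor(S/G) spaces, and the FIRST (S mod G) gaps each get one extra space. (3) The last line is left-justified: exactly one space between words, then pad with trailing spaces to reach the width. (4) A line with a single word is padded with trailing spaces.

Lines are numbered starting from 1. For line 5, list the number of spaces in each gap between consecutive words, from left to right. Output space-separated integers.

Answer: 3

Derivation:
Line 1: ['orange'] (min_width=6, slack=7)
Line 2: ['photograph', 'my'] (min_width=13, slack=0)
Line 3: ['music'] (min_width=5, slack=8)
Line 4: ['laboratory'] (min_width=10, slack=3)
Line 5: ['rock', 'banana'] (min_width=11, slack=2)
Line 6: ['my', 'garden'] (min_width=9, slack=4)
Line 7: ['south', 'table'] (min_width=11, slack=2)
Line 8: ['cup', 'bus', 'robot'] (min_width=13, slack=0)
Line 9: ['rice', 'robot'] (min_width=10, slack=3)
Line 10: ['mountain', 'to', 'a'] (min_width=13, slack=0)
Line 11: ['problem', 'six'] (min_width=11, slack=2)
Line 12: ['stone', 'bee'] (min_width=9, slack=4)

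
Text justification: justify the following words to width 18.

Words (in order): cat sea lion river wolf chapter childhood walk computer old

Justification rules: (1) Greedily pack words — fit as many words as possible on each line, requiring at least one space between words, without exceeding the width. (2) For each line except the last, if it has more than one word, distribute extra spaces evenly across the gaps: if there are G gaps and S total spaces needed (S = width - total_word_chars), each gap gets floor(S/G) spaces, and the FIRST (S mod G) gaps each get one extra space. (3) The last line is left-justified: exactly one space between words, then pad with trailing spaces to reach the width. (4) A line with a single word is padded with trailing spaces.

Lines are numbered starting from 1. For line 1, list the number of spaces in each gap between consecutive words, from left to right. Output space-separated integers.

Answer: 1 1 1

Derivation:
Line 1: ['cat', 'sea', 'lion', 'river'] (min_width=18, slack=0)
Line 2: ['wolf', 'chapter'] (min_width=12, slack=6)
Line 3: ['childhood', 'walk'] (min_width=14, slack=4)
Line 4: ['computer', 'old'] (min_width=12, slack=6)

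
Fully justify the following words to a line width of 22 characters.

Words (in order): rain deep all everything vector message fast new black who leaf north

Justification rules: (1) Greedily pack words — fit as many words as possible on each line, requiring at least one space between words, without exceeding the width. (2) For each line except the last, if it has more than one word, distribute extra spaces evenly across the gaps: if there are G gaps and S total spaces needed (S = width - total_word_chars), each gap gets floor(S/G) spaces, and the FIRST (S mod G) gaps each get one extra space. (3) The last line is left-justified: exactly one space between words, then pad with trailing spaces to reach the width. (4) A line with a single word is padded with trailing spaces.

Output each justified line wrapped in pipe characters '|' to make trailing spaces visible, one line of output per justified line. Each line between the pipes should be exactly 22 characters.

Answer: |rain      deep     all|
|everything      vector|
|message fast new black|
|who leaf north        |

Derivation:
Line 1: ['rain', 'deep', 'all'] (min_width=13, slack=9)
Line 2: ['everything', 'vector'] (min_width=17, slack=5)
Line 3: ['message', 'fast', 'new', 'black'] (min_width=22, slack=0)
Line 4: ['who', 'leaf', 'north'] (min_width=14, slack=8)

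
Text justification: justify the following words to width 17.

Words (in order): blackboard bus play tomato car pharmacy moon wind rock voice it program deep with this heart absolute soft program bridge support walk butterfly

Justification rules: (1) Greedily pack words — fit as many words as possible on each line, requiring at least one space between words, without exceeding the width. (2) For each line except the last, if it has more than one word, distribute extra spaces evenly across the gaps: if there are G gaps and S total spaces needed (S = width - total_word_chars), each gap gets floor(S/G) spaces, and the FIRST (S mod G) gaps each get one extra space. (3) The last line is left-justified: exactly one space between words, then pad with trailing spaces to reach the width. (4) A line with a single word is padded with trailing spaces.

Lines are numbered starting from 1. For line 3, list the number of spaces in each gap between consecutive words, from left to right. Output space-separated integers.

Line 1: ['blackboard', 'bus'] (min_width=14, slack=3)
Line 2: ['play', 'tomato', 'car'] (min_width=15, slack=2)
Line 3: ['pharmacy', 'moon'] (min_width=13, slack=4)
Line 4: ['wind', 'rock', 'voice'] (min_width=15, slack=2)
Line 5: ['it', 'program', 'deep'] (min_width=15, slack=2)
Line 6: ['with', 'this', 'heart'] (min_width=15, slack=2)
Line 7: ['absolute', 'soft'] (min_width=13, slack=4)
Line 8: ['program', 'bridge'] (min_width=14, slack=3)
Line 9: ['support', 'walk'] (min_width=12, slack=5)
Line 10: ['butterfly'] (min_width=9, slack=8)

Answer: 5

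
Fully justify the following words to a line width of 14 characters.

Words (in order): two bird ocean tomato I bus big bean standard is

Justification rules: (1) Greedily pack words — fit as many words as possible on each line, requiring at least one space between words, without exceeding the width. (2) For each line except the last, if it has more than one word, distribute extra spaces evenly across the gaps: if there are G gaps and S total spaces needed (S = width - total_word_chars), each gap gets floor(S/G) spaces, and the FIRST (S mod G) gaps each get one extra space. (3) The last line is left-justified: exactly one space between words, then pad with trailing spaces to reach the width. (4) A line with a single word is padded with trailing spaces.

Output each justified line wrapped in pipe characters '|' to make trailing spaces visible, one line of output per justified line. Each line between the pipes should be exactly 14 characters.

Line 1: ['two', 'bird', 'ocean'] (min_width=14, slack=0)
Line 2: ['tomato', 'I', 'bus'] (min_width=12, slack=2)
Line 3: ['big', 'bean'] (min_width=8, slack=6)
Line 4: ['standard', 'is'] (min_width=11, slack=3)

Answer: |two bird ocean|
|tomato  I  bus|
|big       bean|
|standard is   |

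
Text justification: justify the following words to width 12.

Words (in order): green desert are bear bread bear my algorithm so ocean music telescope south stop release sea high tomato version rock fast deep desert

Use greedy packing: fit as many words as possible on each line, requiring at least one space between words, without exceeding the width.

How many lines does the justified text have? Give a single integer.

Answer: 13

Derivation:
Line 1: ['green', 'desert'] (min_width=12, slack=0)
Line 2: ['are', 'bear'] (min_width=8, slack=4)
Line 3: ['bread', 'bear'] (min_width=10, slack=2)
Line 4: ['my', 'algorithm'] (min_width=12, slack=0)
Line 5: ['so', 'ocean'] (min_width=8, slack=4)
Line 6: ['music'] (min_width=5, slack=7)
Line 7: ['telescope'] (min_width=9, slack=3)
Line 8: ['south', 'stop'] (min_width=10, slack=2)
Line 9: ['release', 'sea'] (min_width=11, slack=1)
Line 10: ['high', 'tomato'] (min_width=11, slack=1)
Line 11: ['version', 'rock'] (min_width=12, slack=0)
Line 12: ['fast', 'deep'] (min_width=9, slack=3)
Line 13: ['desert'] (min_width=6, slack=6)
Total lines: 13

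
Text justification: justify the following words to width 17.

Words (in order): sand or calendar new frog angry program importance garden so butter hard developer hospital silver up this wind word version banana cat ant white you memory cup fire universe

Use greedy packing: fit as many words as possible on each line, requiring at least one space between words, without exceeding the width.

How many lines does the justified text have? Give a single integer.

Answer: 12

Derivation:
Line 1: ['sand', 'or', 'calendar'] (min_width=16, slack=1)
Line 2: ['new', 'frog', 'angry'] (min_width=14, slack=3)
Line 3: ['program'] (min_width=7, slack=10)
Line 4: ['importance', 'garden'] (min_width=17, slack=0)
Line 5: ['so', 'butter', 'hard'] (min_width=14, slack=3)
Line 6: ['developer'] (min_width=9, slack=8)
Line 7: ['hospital', 'silver'] (min_width=15, slack=2)
Line 8: ['up', 'this', 'wind', 'word'] (min_width=17, slack=0)
Line 9: ['version', 'banana'] (min_width=14, slack=3)
Line 10: ['cat', 'ant', 'white', 'you'] (min_width=17, slack=0)
Line 11: ['memory', 'cup', 'fire'] (min_width=15, slack=2)
Line 12: ['universe'] (min_width=8, slack=9)
Total lines: 12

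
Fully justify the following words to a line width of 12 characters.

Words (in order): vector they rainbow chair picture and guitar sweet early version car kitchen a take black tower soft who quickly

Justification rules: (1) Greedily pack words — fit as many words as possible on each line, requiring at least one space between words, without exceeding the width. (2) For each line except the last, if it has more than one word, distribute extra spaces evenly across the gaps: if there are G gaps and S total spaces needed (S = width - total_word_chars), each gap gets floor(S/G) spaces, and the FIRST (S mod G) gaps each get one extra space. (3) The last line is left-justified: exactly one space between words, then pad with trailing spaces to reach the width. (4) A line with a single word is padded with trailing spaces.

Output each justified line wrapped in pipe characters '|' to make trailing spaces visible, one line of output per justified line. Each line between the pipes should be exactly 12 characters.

Line 1: ['vector', 'they'] (min_width=11, slack=1)
Line 2: ['rainbow'] (min_width=7, slack=5)
Line 3: ['chair'] (min_width=5, slack=7)
Line 4: ['picture', 'and'] (min_width=11, slack=1)
Line 5: ['guitar', 'sweet'] (min_width=12, slack=0)
Line 6: ['early'] (min_width=5, slack=7)
Line 7: ['version', 'car'] (min_width=11, slack=1)
Line 8: ['kitchen', 'a'] (min_width=9, slack=3)
Line 9: ['take', 'black'] (min_width=10, slack=2)
Line 10: ['tower', 'soft'] (min_width=10, slack=2)
Line 11: ['who', 'quickly'] (min_width=11, slack=1)

Answer: |vector  they|
|rainbow     |
|chair       |
|picture  and|
|guitar sweet|
|early       |
|version  car|
|kitchen    a|
|take   black|
|tower   soft|
|who quickly |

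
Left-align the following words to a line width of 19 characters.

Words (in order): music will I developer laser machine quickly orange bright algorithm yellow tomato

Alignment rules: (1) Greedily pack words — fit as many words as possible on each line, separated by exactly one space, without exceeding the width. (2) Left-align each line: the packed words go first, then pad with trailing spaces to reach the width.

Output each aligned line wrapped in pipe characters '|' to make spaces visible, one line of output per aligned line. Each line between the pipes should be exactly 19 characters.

Answer: |music will I       |
|developer laser    |
|machine quickly    |
|orange bright      |
|algorithm yellow   |
|tomato             |

Derivation:
Line 1: ['music', 'will', 'I'] (min_width=12, slack=7)
Line 2: ['developer', 'laser'] (min_width=15, slack=4)
Line 3: ['machine', 'quickly'] (min_width=15, slack=4)
Line 4: ['orange', 'bright'] (min_width=13, slack=6)
Line 5: ['algorithm', 'yellow'] (min_width=16, slack=3)
Line 6: ['tomato'] (min_width=6, slack=13)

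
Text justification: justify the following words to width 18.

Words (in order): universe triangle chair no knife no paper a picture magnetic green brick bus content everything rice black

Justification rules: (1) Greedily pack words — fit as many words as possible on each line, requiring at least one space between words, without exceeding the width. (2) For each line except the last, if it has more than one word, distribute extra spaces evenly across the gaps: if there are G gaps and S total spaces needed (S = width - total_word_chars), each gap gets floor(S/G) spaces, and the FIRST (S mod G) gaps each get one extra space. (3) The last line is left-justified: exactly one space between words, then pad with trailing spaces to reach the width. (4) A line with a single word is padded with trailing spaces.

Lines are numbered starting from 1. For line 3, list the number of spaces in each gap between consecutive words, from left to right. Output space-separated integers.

Line 1: ['universe', 'triangle'] (min_width=17, slack=1)
Line 2: ['chair', 'no', 'knife', 'no'] (min_width=17, slack=1)
Line 3: ['paper', 'a', 'picture'] (min_width=15, slack=3)
Line 4: ['magnetic', 'green'] (min_width=14, slack=4)
Line 5: ['brick', 'bus', 'content'] (min_width=17, slack=1)
Line 6: ['everything', 'rice'] (min_width=15, slack=3)
Line 7: ['black'] (min_width=5, slack=13)

Answer: 3 2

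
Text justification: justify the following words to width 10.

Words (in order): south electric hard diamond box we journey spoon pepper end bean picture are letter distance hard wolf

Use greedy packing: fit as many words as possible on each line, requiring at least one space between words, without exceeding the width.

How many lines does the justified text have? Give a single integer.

Answer: 13

Derivation:
Line 1: ['south'] (min_width=5, slack=5)
Line 2: ['electric'] (min_width=8, slack=2)
Line 3: ['hard'] (min_width=4, slack=6)
Line 4: ['diamond'] (min_width=7, slack=3)
Line 5: ['box', 'we'] (min_width=6, slack=4)
Line 6: ['journey'] (min_width=7, slack=3)
Line 7: ['spoon'] (min_width=5, slack=5)
Line 8: ['pepper', 'end'] (min_width=10, slack=0)
Line 9: ['bean'] (min_width=4, slack=6)
Line 10: ['picture'] (min_width=7, slack=3)
Line 11: ['are', 'letter'] (min_width=10, slack=0)
Line 12: ['distance'] (min_width=8, slack=2)
Line 13: ['hard', 'wolf'] (min_width=9, slack=1)
Total lines: 13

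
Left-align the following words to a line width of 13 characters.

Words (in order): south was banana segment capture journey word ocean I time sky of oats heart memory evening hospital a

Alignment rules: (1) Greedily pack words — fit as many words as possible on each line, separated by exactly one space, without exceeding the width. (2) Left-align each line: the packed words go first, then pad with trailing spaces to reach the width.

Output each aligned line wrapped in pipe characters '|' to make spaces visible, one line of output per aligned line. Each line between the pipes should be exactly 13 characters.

Answer: |south was    |
|banana       |
|segment      |
|capture      |
|journey word |
|ocean I time |
|sky of oats  |
|heart memory |
|evening      |
|hospital a   |

Derivation:
Line 1: ['south', 'was'] (min_width=9, slack=4)
Line 2: ['banana'] (min_width=6, slack=7)
Line 3: ['segment'] (min_width=7, slack=6)
Line 4: ['capture'] (min_width=7, slack=6)
Line 5: ['journey', 'word'] (min_width=12, slack=1)
Line 6: ['ocean', 'I', 'time'] (min_width=12, slack=1)
Line 7: ['sky', 'of', 'oats'] (min_width=11, slack=2)
Line 8: ['heart', 'memory'] (min_width=12, slack=1)
Line 9: ['evening'] (min_width=7, slack=6)
Line 10: ['hospital', 'a'] (min_width=10, slack=3)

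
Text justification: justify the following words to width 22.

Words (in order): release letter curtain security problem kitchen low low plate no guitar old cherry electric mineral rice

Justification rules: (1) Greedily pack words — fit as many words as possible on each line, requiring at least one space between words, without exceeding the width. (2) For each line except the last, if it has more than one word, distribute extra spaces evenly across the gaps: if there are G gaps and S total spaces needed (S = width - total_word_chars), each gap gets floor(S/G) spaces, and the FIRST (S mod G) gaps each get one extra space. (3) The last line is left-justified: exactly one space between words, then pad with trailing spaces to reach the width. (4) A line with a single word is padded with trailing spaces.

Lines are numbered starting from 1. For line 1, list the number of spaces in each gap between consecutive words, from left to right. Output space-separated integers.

Answer: 1 1

Derivation:
Line 1: ['release', 'letter', 'curtain'] (min_width=22, slack=0)
Line 2: ['security', 'problem'] (min_width=16, slack=6)
Line 3: ['kitchen', 'low', 'low', 'plate'] (min_width=21, slack=1)
Line 4: ['no', 'guitar', 'old', 'cherry'] (min_width=20, slack=2)
Line 5: ['electric', 'mineral', 'rice'] (min_width=21, slack=1)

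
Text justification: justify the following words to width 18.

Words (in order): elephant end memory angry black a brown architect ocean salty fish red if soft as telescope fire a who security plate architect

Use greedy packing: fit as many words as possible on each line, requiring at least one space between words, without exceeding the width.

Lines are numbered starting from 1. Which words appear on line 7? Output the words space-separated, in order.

Line 1: ['elephant', 'end'] (min_width=12, slack=6)
Line 2: ['memory', 'angry', 'black'] (min_width=18, slack=0)
Line 3: ['a', 'brown', 'architect'] (min_width=17, slack=1)
Line 4: ['ocean', 'salty', 'fish'] (min_width=16, slack=2)
Line 5: ['red', 'if', 'soft', 'as'] (min_width=14, slack=4)
Line 6: ['telescope', 'fire', 'a'] (min_width=16, slack=2)
Line 7: ['who', 'security', 'plate'] (min_width=18, slack=0)
Line 8: ['architect'] (min_width=9, slack=9)

Answer: who security plate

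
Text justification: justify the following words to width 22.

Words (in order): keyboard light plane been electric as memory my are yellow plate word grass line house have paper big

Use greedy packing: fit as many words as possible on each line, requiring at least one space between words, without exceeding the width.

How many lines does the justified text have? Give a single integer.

Answer: 5

Derivation:
Line 1: ['keyboard', 'light', 'plane'] (min_width=20, slack=2)
Line 2: ['been', 'electric', 'as'] (min_width=16, slack=6)
Line 3: ['memory', 'my', 'are', 'yellow'] (min_width=20, slack=2)
Line 4: ['plate', 'word', 'grass', 'line'] (min_width=21, slack=1)
Line 5: ['house', 'have', 'paper', 'big'] (min_width=20, slack=2)
Total lines: 5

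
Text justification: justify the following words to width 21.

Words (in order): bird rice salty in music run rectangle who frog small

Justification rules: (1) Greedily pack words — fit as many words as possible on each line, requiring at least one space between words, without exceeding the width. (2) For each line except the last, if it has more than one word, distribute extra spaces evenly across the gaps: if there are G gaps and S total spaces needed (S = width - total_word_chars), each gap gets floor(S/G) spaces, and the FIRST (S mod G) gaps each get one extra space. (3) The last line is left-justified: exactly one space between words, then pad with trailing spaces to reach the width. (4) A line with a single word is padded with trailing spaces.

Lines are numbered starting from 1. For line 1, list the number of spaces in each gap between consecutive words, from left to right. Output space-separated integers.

Line 1: ['bird', 'rice', 'salty', 'in'] (min_width=18, slack=3)
Line 2: ['music', 'run', 'rectangle'] (min_width=19, slack=2)
Line 3: ['who', 'frog', 'small'] (min_width=14, slack=7)

Answer: 2 2 2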